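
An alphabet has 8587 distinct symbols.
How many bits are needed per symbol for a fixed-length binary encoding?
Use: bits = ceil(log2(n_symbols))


log2(8587) = 13.0679
Bracket: 2^13 = 8192 < 8587 <= 2^14 = 16384
So ceil(log2(8587)) = 14

bits = ceil(log2(8587)) = ceil(13.0679) = 14 bits


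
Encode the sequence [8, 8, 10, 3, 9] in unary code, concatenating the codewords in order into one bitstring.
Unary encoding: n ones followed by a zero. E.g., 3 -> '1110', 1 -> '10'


Encode each number as n ones followed by a terminating 0:
  8 -> 111111110 (9 bits)
  8 -> 111111110 (9 bits)
  10 -> 11111111110 (11 bits)
  3 -> 1110 (4 bits)
  9 -> 1111111110 (10 bits)
Total length = 9 + 9 + 11 + 4 + 10 = 43 bits.

Unary([8, 8, 10, 3, 9]) = 1111111101111111101111111111011101111111110 (43 bits)


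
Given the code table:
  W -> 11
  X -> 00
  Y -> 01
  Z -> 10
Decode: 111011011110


Decoding:
11 -> W
10 -> Z
11 -> W
01 -> Y
11 -> W
10 -> Z


Result: WZWYWZ


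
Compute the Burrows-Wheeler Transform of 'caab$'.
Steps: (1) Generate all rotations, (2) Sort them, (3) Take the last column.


Rotations (sorted):
  0: $caab -> last char: b
  1: aab$c -> last char: c
  2: ab$ca -> last char: a
  3: b$caa -> last char: a
  4: caab$ -> last char: $


BWT = bcaa$


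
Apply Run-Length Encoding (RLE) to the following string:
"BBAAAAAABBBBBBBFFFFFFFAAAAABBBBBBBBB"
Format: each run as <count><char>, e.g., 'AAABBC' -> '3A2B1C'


Scanning runs left to right:
  i=0: run of 'B' x 2 -> '2B'
  i=2: run of 'A' x 6 -> '6A'
  i=8: run of 'B' x 7 -> '7B'
  i=15: run of 'F' x 7 -> '7F'
  i=22: run of 'A' x 5 -> '5A'
  i=27: run of 'B' x 9 -> '9B'

RLE = 2B6A7B7F5A9B


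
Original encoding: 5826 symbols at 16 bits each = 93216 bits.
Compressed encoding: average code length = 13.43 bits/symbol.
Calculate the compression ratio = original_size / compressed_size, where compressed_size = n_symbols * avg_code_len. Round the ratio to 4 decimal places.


original_size = n_symbols * orig_bits = 5826 * 16 = 93216 bits
compressed_size = n_symbols * avg_code_len = 5826 * 13.43 = 78243.18 bits
ratio = original_size / compressed_size = 93216 / 78243.18 = 1.1914

Compression ratio = 1.1914


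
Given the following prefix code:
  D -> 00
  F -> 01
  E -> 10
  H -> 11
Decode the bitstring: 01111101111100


Decoding step by step:
Bits 01 -> F
Bits 11 -> H
Bits 11 -> H
Bits 01 -> F
Bits 11 -> H
Bits 11 -> H
Bits 00 -> D


Decoded message: FHHFHHD


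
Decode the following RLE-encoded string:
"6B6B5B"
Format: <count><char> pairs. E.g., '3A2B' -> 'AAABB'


Expanding each <count><char> pair:
  6B -> 'BBBBBB'
  6B -> 'BBBBBB'
  5B -> 'BBBBB'

Decoded = BBBBBBBBBBBBBBBBB


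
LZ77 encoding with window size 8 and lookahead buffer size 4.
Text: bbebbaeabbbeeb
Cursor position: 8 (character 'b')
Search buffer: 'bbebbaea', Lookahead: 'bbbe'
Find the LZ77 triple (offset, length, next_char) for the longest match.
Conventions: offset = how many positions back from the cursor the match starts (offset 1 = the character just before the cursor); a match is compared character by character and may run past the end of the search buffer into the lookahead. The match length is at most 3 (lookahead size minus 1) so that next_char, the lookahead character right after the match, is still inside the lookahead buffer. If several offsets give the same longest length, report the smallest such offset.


Try each offset into the search buffer:
  offset=1 (pos 7, char 'a'): match length 0
  offset=2 (pos 6, char 'e'): match length 0
  offset=3 (pos 5, char 'a'): match length 0
  offset=4 (pos 4, char 'b'): match length 1
  offset=5 (pos 3, char 'b'): match length 2
  offset=6 (pos 2, char 'e'): match length 0
  offset=7 (pos 1, char 'b'): match length 1
  offset=8 (pos 0, char 'b'): match length 2
Longest match has length 2, found at offsets 5, 8; take the smallest, offset 5.
next_char = character at position 8 + 2 = 10 -> 'b'

Best match: offset=5, length=2 (matching 'bb' starting at position 3)
LZ77 triple: (5, 2, 'b')


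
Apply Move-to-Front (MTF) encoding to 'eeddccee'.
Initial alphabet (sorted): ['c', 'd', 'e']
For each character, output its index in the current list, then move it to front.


MTF encoding:
'e': index 2 in ['c', 'd', 'e'] -> ['e', 'c', 'd']
'e': index 0 in ['e', 'c', 'd'] -> ['e', 'c', 'd']
'd': index 2 in ['e', 'c', 'd'] -> ['d', 'e', 'c']
'd': index 0 in ['d', 'e', 'c'] -> ['d', 'e', 'c']
'c': index 2 in ['d', 'e', 'c'] -> ['c', 'd', 'e']
'c': index 0 in ['c', 'd', 'e'] -> ['c', 'd', 'e']
'e': index 2 in ['c', 'd', 'e'] -> ['e', 'c', 'd']
'e': index 0 in ['e', 'c', 'd'] -> ['e', 'c', 'd']


Output: [2, 0, 2, 0, 2, 0, 2, 0]


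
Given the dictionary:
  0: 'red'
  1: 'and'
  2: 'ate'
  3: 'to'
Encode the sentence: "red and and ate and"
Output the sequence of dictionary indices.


Look up each word in the dictionary:
  'red' -> 0
  'and' -> 1
  'and' -> 1
  'ate' -> 2
  'and' -> 1

Encoded: [0, 1, 1, 2, 1]


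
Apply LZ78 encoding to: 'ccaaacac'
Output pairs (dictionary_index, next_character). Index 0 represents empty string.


LZ78 encoding steps:
Dictionary: {0: ''}
Step 1: w='' (idx 0), next='c' -> output (0, 'c'), add 'c' as idx 1
Step 2: w='c' (idx 1), next='a' -> output (1, 'a'), add 'ca' as idx 2
Step 3: w='' (idx 0), next='a' -> output (0, 'a'), add 'a' as idx 3
Step 4: w='a' (idx 3), next='c' -> output (3, 'c'), add 'ac' as idx 4
Step 5: w='ac' (idx 4), end of input -> output (4, '')


Encoded: [(0, 'c'), (1, 'a'), (0, 'a'), (3, 'c'), (4, '')]


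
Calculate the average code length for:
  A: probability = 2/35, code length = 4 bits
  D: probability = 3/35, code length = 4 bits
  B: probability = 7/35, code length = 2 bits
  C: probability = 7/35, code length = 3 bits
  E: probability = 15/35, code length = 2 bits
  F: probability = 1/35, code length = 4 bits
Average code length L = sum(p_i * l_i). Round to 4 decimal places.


Weighted contributions p_i * l_i:
  A: (2/35) * 4 = 8/35
  D: (3/35) * 4 = 12/35
  B: (7/35) * 2 = 14/35
  C: (7/35) * 3 = 21/35
  E: (15/35) * 2 = 30/35
  F: (1/35) * 4 = 4/35
Sum = (8 + 12 + 14 + 21 + 30 + 4)/35 = 89/35

L = 89/35 = 2.5429 bits/symbol


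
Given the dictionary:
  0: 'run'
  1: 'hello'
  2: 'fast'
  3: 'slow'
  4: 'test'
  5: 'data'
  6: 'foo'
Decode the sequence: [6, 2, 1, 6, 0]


Look up each index in the dictionary:
  6 -> 'foo'
  2 -> 'fast'
  1 -> 'hello'
  6 -> 'foo'
  0 -> 'run'

Decoded: "foo fast hello foo run"


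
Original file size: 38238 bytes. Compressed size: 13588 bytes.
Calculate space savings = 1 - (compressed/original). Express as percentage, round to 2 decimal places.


ratio = compressed/original = 13588/38238 = 0.355353
savings = 1 - ratio = 1 - 0.355353 = 0.644647
as a percentage: 0.644647 * 100 = 64.46%

Space savings = 1 - 13588/38238 = 64.46%


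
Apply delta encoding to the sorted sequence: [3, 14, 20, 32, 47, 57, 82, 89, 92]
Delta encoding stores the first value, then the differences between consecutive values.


First value: 3
Deltas:
  14 - 3 = 11
  20 - 14 = 6
  32 - 20 = 12
  47 - 32 = 15
  57 - 47 = 10
  82 - 57 = 25
  89 - 82 = 7
  92 - 89 = 3


Delta encoded: [3, 11, 6, 12, 15, 10, 25, 7, 3]


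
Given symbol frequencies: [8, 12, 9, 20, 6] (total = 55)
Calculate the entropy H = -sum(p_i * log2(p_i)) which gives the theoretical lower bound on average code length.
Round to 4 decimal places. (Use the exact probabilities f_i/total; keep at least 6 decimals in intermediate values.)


Per-symbol terms -p_i * log2(p_i) with p_i = f_i/55:
  p = 8/55 = 0.145455: log2(p) = -2.781360, -p*log2(p) = 0.404561
  p = 12/55 = 0.218182: log2(p) = -2.196397, -p*log2(p) = 0.479214
  p = 9/55 = 0.163636: log2(p) = -2.611435, -p*log2(p) = 0.427326
  p = 20/55 = 0.363636: log2(p) = -1.459432, -p*log2(p) = 0.530702
  p = 6/55 = 0.109091: log2(p) = -3.196397, -p*log2(p) = 0.348698
H = 0.404561 + 0.479214 + 0.427326 + 0.530702 + 0.348698 = 2.190501

H = 2.1905 bits/symbol


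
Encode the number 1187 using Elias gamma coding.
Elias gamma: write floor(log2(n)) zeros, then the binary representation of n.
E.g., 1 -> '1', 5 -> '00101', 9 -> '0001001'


num_bits = floor(log2(1187)) + 1 = 11
leading_zeros = num_bits - 1 = 10
binary(1187) = 10010100011

Elias gamma(1187) = '0000000000' + '10010100011' = 000000000010010100011 (21 bits)


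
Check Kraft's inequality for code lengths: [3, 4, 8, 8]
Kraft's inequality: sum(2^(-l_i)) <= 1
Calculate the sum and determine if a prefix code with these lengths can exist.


Sum = 2^(-3) + 2^(-4) + 2^(-8) + 2^(-8)
    = 0.125 + 0.0625 + 0.00390625 + 0.00390625
    = 50/256 = 0.1953125
Since 0.1953125 <= 1, Kraft's inequality IS satisfied.
A prefix code with these lengths CAN exist.

Kraft sum = 0.1953125. Satisfied.


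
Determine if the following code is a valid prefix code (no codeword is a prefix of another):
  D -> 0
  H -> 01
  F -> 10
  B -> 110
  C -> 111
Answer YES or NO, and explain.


Checking each pair (does one codeword prefix another?):
  D='0' vs H='01': prefix -- VIOLATION

NO -- this is NOT a valid prefix code. D (0) is a prefix of H (01).


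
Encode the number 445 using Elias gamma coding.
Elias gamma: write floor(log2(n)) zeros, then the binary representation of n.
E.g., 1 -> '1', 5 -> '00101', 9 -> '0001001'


num_bits = floor(log2(445)) + 1 = 9
leading_zeros = num_bits - 1 = 8
binary(445) = 110111101

Elias gamma(445) = '00000000' + '110111101' = 00000000110111101 (17 bits)


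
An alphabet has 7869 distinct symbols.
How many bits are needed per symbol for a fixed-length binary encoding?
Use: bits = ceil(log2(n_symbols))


log2(7869) = 12.942
Bracket: 2^12 = 4096 < 7869 <= 2^13 = 8192
So ceil(log2(7869)) = 13

bits = ceil(log2(7869)) = ceil(12.942) = 13 bits


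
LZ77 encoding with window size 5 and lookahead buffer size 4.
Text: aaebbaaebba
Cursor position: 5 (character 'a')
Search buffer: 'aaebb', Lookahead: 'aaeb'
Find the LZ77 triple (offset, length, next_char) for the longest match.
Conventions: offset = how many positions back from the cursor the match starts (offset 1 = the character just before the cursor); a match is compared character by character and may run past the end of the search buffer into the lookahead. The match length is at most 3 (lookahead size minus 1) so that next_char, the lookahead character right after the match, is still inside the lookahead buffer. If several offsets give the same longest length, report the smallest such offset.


Try each offset into the search buffer:
  offset=1 (pos 4, char 'b'): match length 0
  offset=2 (pos 3, char 'b'): match length 0
  offset=3 (pos 2, char 'e'): match length 0
  offset=4 (pos 1, char 'a'): match length 1
  offset=5 (pos 0, char 'a'): match length 3
Longest match has length 3 at offset 5.
next_char = character at position 5 + 3 = 8 -> 'b'

Best match: offset=5, length=3 (matching 'aae' starting at position 0)
LZ77 triple: (5, 3, 'b')


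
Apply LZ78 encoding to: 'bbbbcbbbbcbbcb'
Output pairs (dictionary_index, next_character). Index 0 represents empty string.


LZ78 encoding steps:
Dictionary: {0: ''}
Step 1: w='' (idx 0), next='b' -> output (0, 'b'), add 'b' as idx 1
Step 2: w='b' (idx 1), next='b' -> output (1, 'b'), add 'bb' as idx 2
Step 3: w='b' (idx 1), next='c' -> output (1, 'c'), add 'bc' as idx 3
Step 4: w='bb' (idx 2), next='b' -> output (2, 'b'), add 'bbb' as idx 4
Step 5: w='bc' (idx 3), next='b' -> output (3, 'b'), add 'bcb' as idx 5
Step 6: w='bcb' (idx 5), end of input -> output (5, '')


Encoded: [(0, 'b'), (1, 'b'), (1, 'c'), (2, 'b'), (3, 'b'), (5, '')]


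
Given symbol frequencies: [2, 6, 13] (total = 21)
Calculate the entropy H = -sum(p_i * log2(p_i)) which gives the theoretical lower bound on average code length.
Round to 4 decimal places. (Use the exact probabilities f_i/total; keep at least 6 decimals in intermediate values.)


Per-symbol terms -p_i * log2(p_i) with p_i = f_i/21:
  p = 2/21 = 0.095238: log2(p) = -3.392317, -p*log2(p) = 0.323078
  p = 6/21 = 0.285714: log2(p) = -1.807355, -p*log2(p) = 0.516387
  p = 13/21 = 0.619048: log2(p) = -0.691878, -p*log2(p) = 0.428305
H = 0.323078 + 0.516387 + 0.428305 = 1.267770

H = 1.2678 bits/symbol


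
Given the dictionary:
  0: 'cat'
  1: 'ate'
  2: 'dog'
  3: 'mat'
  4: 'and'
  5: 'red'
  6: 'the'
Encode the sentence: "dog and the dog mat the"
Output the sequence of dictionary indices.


Look up each word in the dictionary:
  'dog' -> 2
  'and' -> 4
  'the' -> 6
  'dog' -> 2
  'mat' -> 3
  'the' -> 6

Encoded: [2, 4, 6, 2, 3, 6]


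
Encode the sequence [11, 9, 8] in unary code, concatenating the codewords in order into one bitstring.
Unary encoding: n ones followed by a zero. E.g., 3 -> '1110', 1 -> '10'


Encode each number as n ones followed by a terminating 0:
  11 -> 111111111110 (12 bits)
  9 -> 1111111110 (10 bits)
  8 -> 111111110 (9 bits)
Total length = 12 + 10 + 9 = 31 bits.

Unary([11, 9, 8]) = 1111111111101111111110111111110 (31 bits)


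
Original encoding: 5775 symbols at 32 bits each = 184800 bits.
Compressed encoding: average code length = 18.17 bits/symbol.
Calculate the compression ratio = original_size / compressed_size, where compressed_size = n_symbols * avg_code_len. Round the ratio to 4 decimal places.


original_size = n_symbols * orig_bits = 5775 * 32 = 184800 bits
compressed_size = n_symbols * avg_code_len = 5775 * 18.17 = 104931.75 bits
ratio = original_size / compressed_size = 184800 / 104931.75 = 1.7611

Compression ratio = 1.7611


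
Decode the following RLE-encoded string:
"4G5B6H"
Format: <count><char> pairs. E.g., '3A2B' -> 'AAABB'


Expanding each <count><char> pair:
  4G -> 'GGGG'
  5B -> 'BBBBB'
  6H -> 'HHHHHH'

Decoded = GGGGBBBBBHHHHHH


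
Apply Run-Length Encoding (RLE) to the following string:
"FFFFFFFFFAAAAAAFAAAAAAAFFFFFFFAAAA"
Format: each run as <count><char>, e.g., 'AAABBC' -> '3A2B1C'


Scanning runs left to right:
  i=0: run of 'F' x 9 -> '9F'
  i=9: run of 'A' x 6 -> '6A'
  i=15: run of 'F' x 1 -> '1F'
  i=16: run of 'A' x 7 -> '7A'
  i=23: run of 'F' x 7 -> '7F'
  i=30: run of 'A' x 4 -> '4A'

RLE = 9F6A1F7A7F4A


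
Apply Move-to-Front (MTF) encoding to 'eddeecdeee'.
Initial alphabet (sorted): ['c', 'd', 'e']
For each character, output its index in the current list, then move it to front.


MTF encoding:
'e': index 2 in ['c', 'd', 'e'] -> ['e', 'c', 'd']
'd': index 2 in ['e', 'c', 'd'] -> ['d', 'e', 'c']
'd': index 0 in ['d', 'e', 'c'] -> ['d', 'e', 'c']
'e': index 1 in ['d', 'e', 'c'] -> ['e', 'd', 'c']
'e': index 0 in ['e', 'd', 'c'] -> ['e', 'd', 'c']
'c': index 2 in ['e', 'd', 'c'] -> ['c', 'e', 'd']
'd': index 2 in ['c', 'e', 'd'] -> ['d', 'c', 'e']
'e': index 2 in ['d', 'c', 'e'] -> ['e', 'd', 'c']
'e': index 0 in ['e', 'd', 'c'] -> ['e', 'd', 'c']
'e': index 0 in ['e', 'd', 'c'] -> ['e', 'd', 'c']


Output: [2, 2, 0, 1, 0, 2, 2, 2, 0, 0]


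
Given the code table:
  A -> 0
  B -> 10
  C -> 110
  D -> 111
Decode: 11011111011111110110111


Decoding:
110 -> C
111 -> D
110 -> C
111 -> D
111 -> D
10 -> B
110 -> C
111 -> D


Result: CDCDDBCD


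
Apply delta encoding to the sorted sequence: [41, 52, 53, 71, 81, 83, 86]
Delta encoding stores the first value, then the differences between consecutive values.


First value: 41
Deltas:
  52 - 41 = 11
  53 - 52 = 1
  71 - 53 = 18
  81 - 71 = 10
  83 - 81 = 2
  86 - 83 = 3


Delta encoded: [41, 11, 1, 18, 10, 2, 3]


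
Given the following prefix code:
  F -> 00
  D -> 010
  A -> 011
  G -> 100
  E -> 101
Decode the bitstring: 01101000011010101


Decoding step by step:
Bits 011 -> A
Bits 010 -> D
Bits 00 -> F
Bits 011 -> A
Bits 010 -> D
Bits 101 -> E


Decoded message: ADFADE


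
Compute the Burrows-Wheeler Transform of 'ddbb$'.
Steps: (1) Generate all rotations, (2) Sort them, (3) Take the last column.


Rotations (sorted):
  0: $ddbb -> last char: b
  1: b$ddb -> last char: b
  2: bb$dd -> last char: d
  3: dbb$d -> last char: d
  4: ddbb$ -> last char: $


BWT = bbdd$


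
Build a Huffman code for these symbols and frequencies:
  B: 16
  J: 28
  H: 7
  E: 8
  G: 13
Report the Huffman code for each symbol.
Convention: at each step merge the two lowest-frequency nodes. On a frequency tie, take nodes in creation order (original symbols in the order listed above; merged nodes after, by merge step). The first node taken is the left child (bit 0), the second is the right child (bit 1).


Huffman tree construction:
Step 1: Merge H(7) + E(8) = 15
Step 2: Merge G(13) + (H+E)(15) = 28
Step 3: Merge B(16) + J(28) = 44
Step 4: Merge (G+(H+E))(28) + (B+J)(44) = 72
Read each symbol's code off the tree from the root (left child = 0, right child = 1).

Codes:
  B: 10 (length 2)
  J: 11 (length 2)
  H: 010 (length 3)
  E: 011 (length 3)
  G: 00 (length 2)
Average code length: 159/72 = 2.2083 bits/symbol


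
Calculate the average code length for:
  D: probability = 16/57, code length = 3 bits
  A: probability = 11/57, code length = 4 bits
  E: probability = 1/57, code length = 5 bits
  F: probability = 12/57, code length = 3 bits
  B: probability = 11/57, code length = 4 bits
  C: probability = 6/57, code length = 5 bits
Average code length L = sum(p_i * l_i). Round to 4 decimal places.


Weighted contributions p_i * l_i:
  D: (16/57) * 3 = 48/57
  A: (11/57) * 4 = 44/57
  E: (1/57) * 5 = 5/57
  F: (12/57) * 3 = 36/57
  B: (11/57) * 4 = 44/57
  C: (6/57) * 5 = 30/57
Sum = (48 + 44 + 5 + 36 + 44 + 30)/57 = 207/57

L = 207/57 = 3.6316 bits/symbol


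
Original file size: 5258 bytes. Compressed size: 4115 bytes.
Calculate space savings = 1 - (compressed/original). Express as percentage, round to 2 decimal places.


ratio = compressed/original = 4115/5258 = 0.782617
savings = 1 - ratio = 1 - 0.782617 = 0.217383
as a percentage: 0.217383 * 100 = 21.74%

Space savings = 1 - 4115/5258 = 21.74%


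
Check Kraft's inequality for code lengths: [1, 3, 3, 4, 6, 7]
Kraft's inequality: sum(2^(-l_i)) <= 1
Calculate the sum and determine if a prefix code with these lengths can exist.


Sum = 2^(-1) + 2^(-3) + 2^(-3) + 2^(-4) + 2^(-6) + 2^(-7)
    = 0.5 + 0.125 + 0.125 + 0.0625 + 0.015625 + 0.0078125
    = 107/128 = 0.8359375
Since 0.8359375 <= 1, Kraft's inequality IS satisfied.
A prefix code with these lengths CAN exist.

Kraft sum = 0.8359375. Satisfied.


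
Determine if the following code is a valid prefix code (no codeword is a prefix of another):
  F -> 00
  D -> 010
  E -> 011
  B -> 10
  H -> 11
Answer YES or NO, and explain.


Checking each pair (does one codeword prefix another?):
  F='00' vs D='010': no prefix
  F='00' vs E='011': no prefix
  F='00' vs B='10': no prefix
  F='00' vs H='11': no prefix
  D='010' vs F='00': no prefix
  D='010' vs E='011': no prefix
  D='010' vs B='10': no prefix
  D='010' vs H='11': no prefix
  E='011' vs F='00': no prefix
  E='011' vs D='010': no prefix
  E='011' vs B='10': no prefix
  E='011' vs H='11': no prefix
  B='10' vs F='00': no prefix
  B='10' vs D='010': no prefix
  B='10' vs E='011': no prefix
  B='10' vs H='11': no prefix
  H='11' vs F='00': no prefix
  H='11' vs D='010': no prefix
  H='11' vs E='011': no prefix
  H='11' vs B='10': no prefix
No violation found over all pairs.

YES -- this is a valid prefix code. No codeword is a prefix of any other codeword.


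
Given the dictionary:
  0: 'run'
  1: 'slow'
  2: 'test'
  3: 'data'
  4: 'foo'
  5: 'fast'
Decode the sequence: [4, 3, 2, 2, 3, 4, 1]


Look up each index in the dictionary:
  4 -> 'foo'
  3 -> 'data'
  2 -> 'test'
  2 -> 'test'
  3 -> 'data'
  4 -> 'foo'
  1 -> 'slow'

Decoded: "foo data test test data foo slow"


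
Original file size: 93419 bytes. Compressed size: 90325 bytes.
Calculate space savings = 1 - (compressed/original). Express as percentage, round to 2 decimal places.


ratio = compressed/original = 90325/93419 = 0.96688
savings = 1 - ratio = 1 - 0.96688 = 0.03312
as a percentage: 0.03312 * 100 = 3.31%

Space savings = 1 - 90325/93419 = 3.31%


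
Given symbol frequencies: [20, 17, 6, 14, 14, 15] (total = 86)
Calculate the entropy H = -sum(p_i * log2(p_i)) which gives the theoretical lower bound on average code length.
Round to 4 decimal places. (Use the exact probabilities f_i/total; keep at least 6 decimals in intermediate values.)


Per-symbol terms -p_i * log2(p_i) with p_i = f_i/86:
  p = 20/86 = 0.232558: log2(p) = -2.104337, -p*log2(p) = 0.489381
  p = 17/86 = 0.197674: log2(p) = -2.338802, -p*log2(p) = 0.462321
  p = 6/86 = 0.069767: log2(p) = -3.841302, -p*log2(p) = 0.267998
  p = 14/86 = 0.162791: log2(p) = -2.618910, -p*log2(p) = 0.426334
  p = 14/86 = 0.162791: log2(p) = -2.618910, -p*log2(p) = 0.426334
  p = 15/86 = 0.174419: log2(p) = -2.519374, -p*log2(p) = 0.439426
H = 0.489381 + 0.462321 + 0.267998 + 0.426334 + 0.426334 + 0.439426 = 2.511794

H = 2.5118 bits/symbol


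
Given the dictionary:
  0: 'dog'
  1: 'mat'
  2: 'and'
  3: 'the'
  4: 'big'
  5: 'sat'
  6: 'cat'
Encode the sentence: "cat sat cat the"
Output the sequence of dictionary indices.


Look up each word in the dictionary:
  'cat' -> 6
  'sat' -> 5
  'cat' -> 6
  'the' -> 3

Encoded: [6, 5, 6, 3]


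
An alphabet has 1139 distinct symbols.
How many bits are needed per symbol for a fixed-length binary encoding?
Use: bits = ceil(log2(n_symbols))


log2(1139) = 10.1536
Bracket: 2^10 = 1024 < 1139 <= 2^11 = 2048
So ceil(log2(1139)) = 11

bits = ceil(log2(1139)) = ceil(10.1536) = 11 bits


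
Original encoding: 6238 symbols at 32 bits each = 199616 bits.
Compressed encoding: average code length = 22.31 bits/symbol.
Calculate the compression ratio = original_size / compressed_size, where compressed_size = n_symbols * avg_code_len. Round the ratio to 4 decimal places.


original_size = n_symbols * orig_bits = 6238 * 32 = 199616 bits
compressed_size = n_symbols * avg_code_len = 6238 * 22.31 = 139169.78 bits
ratio = original_size / compressed_size = 199616 / 139169.78 = 1.4343

Compression ratio = 1.4343


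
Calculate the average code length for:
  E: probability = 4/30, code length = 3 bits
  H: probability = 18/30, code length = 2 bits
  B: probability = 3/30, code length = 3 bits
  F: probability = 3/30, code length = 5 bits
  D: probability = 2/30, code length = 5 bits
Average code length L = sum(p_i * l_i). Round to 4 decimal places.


Weighted contributions p_i * l_i:
  E: (4/30) * 3 = 12/30
  H: (18/30) * 2 = 36/30
  B: (3/30) * 3 = 9/30
  F: (3/30) * 5 = 15/30
  D: (2/30) * 5 = 10/30
Sum = (12 + 36 + 9 + 15 + 10)/30 = 82/30

L = 82/30 = 2.7333 bits/symbol


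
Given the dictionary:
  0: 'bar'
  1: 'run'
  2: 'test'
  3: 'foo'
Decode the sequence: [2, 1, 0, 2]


Look up each index in the dictionary:
  2 -> 'test'
  1 -> 'run'
  0 -> 'bar'
  2 -> 'test'

Decoded: "test run bar test"


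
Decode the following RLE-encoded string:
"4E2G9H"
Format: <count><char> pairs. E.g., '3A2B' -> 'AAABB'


Expanding each <count><char> pair:
  4E -> 'EEEE'
  2G -> 'GG'
  9H -> 'HHHHHHHHH'

Decoded = EEEEGGHHHHHHHHH


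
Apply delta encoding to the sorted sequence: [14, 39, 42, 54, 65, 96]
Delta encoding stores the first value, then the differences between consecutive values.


First value: 14
Deltas:
  39 - 14 = 25
  42 - 39 = 3
  54 - 42 = 12
  65 - 54 = 11
  96 - 65 = 31


Delta encoded: [14, 25, 3, 12, 11, 31]


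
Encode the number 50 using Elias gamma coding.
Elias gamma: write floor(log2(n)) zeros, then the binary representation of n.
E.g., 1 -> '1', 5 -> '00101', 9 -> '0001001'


num_bits = floor(log2(50)) + 1 = 6
leading_zeros = num_bits - 1 = 5
binary(50) = 110010

Elias gamma(50) = '00000' + '110010' = 00000110010 (11 bits)


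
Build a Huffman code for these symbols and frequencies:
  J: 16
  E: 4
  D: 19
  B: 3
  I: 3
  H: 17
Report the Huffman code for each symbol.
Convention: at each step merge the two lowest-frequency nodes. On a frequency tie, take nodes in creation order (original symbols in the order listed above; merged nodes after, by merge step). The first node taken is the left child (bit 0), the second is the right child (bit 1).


Huffman tree construction:
Step 1: Merge B(3) + I(3) = 6
Step 2: Merge E(4) + (B+I)(6) = 10
Step 3: Merge (E+(B+I))(10) + J(16) = 26
Step 4: Merge H(17) + D(19) = 36
Step 5: Merge ((E+(B+I))+J)(26) + (H+D)(36) = 62
Read each symbol's code off the tree from the root (left child = 0, right child = 1).

Codes:
  J: 01 (length 2)
  E: 000 (length 3)
  D: 11 (length 2)
  B: 0010 (length 4)
  I: 0011 (length 4)
  H: 10 (length 2)
Average code length: 140/62 = 2.2581 bits/symbol


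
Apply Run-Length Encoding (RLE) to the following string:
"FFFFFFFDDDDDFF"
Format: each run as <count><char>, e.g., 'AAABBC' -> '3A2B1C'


Scanning runs left to right:
  i=0: run of 'F' x 7 -> '7F'
  i=7: run of 'D' x 5 -> '5D'
  i=12: run of 'F' x 2 -> '2F'

RLE = 7F5D2F


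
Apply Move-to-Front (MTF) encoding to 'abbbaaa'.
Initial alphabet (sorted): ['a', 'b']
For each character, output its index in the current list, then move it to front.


MTF encoding:
'a': index 0 in ['a', 'b'] -> ['a', 'b']
'b': index 1 in ['a', 'b'] -> ['b', 'a']
'b': index 0 in ['b', 'a'] -> ['b', 'a']
'b': index 0 in ['b', 'a'] -> ['b', 'a']
'a': index 1 in ['b', 'a'] -> ['a', 'b']
'a': index 0 in ['a', 'b'] -> ['a', 'b']
'a': index 0 in ['a', 'b'] -> ['a', 'b']


Output: [0, 1, 0, 0, 1, 0, 0]


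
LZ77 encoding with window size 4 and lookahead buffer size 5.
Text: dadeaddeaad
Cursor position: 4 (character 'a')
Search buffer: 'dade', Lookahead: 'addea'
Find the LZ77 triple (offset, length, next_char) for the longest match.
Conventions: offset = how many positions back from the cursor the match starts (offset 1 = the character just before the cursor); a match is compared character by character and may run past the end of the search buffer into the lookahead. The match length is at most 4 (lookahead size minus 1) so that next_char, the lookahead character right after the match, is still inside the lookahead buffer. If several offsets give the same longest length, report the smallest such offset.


Try each offset into the search buffer:
  offset=1 (pos 3, char 'e'): match length 0
  offset=2 (pos 2, char 'd'): match length 0
  offset=3 (pos 1, char 'a'): match length 2
  offset=4 (pos 0, char 'd'): match length 0
Longest match has length 2 at offset 3.
next_char = character at position 4 + 2 = 6 -> 'd'

Best match: offset=3, length=2 (matching 'ad' starting at position 1)
LZ77 triple: (3, 2, 'd')


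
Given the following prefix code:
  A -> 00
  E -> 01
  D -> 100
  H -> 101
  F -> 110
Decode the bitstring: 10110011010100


Decoding step by step:
Bits 101 -> H
Bits 100 -> D
Bits 110 -> F
Bits 101 -> H
Bits 00 -> A


Decoded message: HDFHA


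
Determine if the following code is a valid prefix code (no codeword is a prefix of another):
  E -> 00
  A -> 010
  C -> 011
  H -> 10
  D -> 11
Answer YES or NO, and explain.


Checking each pair (does one codeword prefix another?):
  E='00' vs A='010': no prefix
  E='00' vs C='011': no prefix
  E='00' vs H='10': no prefix
  E='00' vs D='11': no prefix
  A='010' vs E='00': no prefix
  A='010' vs C='011': no prefix
  A='010' vs H='10': no prefix
  A='010' vs D='11': no prefix
  C='011' vs E='00': no prefix
  C='011' vs A='010': no prefix
  C='011' vs H='10': no prefix
  C='011' vs D='11': no prefix
  H='10' vs E='00': no prefix
  H='10' vs A='010': no prefix
  H='10' vs C='011': no prefix
  H='10' vs D='11': no prefix
  D='11' vs E='00': no prefix
  D='11' vs A='010': no prefix
  D='11' vs C='011': no prefix
  D='11' vs H='10': no prefix
No violation found over all pairs.

YES -- this is a valid prefix code. No codeword is a prefix of any other codeword.


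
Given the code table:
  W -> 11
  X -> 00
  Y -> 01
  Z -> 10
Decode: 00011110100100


Decoding:
00 -> X
01 -> Y
11 -> W
10 -> Z
10 -> Z
01 -> Y
00 -> X


Result: XYWZZYX


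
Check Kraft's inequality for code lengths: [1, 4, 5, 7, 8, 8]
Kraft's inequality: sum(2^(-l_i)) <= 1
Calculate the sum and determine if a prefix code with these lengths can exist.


Sum = 2^(-1) + 2^(-4) + 2^(-5) + 2^(-7) + 2^(-8) + 2^(-8)
    = 0.5 + 0.0625 + 0.03125 + 0.0078125 + 0.00390625 + 0.00390625
    = 156/256 = 0.609375
Since 0.609375 <= 1, Kraft's inequality IS satisfied.
A prefix code with these lengths CAN exist.

Kraft sum = 0.609375. Satisfied.


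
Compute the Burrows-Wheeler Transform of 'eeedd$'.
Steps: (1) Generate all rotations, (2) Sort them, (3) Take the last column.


Rotations (sorted):
  0: $eeedd -> last char: d
  1: d$eeed -> last char: d
  2: dd$eee -> last char: e
  3: edd$ee -> last char: e
  4: eedd$e -> last char: e
  5: eeedd$ -> last char: $


BWT = ddeee$


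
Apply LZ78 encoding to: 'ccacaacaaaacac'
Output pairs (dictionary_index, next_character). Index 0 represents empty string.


LZ78 encoding steps:
Dictionary: {0: ''}
Step 1: w='' (idx 0), next='c' -> output (0, 'c'), add 'c' as idx 1
Step 2: w='c' (idx 1), next='a' -> output (1, 'a'), add 'ca' as idx 2
Step 3: w='ca' (idx 2), next='a' -> output (2, 'a'), add 'caa' as idx 3
Step 4: w='caa' (idx 3), next='a' -> output (3, 'a'), add 'caaa' as idx 4
Step 5: w='' (idx 0), next='a' -> output (0, 'a'), add 'a' as idx 5
Step 6: w='ca' (idx 2), next='c' -> output (2, 'c'), add 'cac' as idx 6


Encoded: [(0, 'c'), (1, 'a'), (2, 'a'), (3, 'a'), (0, 'a'), (2, 'c')]


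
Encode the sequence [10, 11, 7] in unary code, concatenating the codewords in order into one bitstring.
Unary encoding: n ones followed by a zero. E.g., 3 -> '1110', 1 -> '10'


Encode each number as n ones followed by a terminating 0:
  10 -> 11111111110 (11 bits)
  11 -> 111111111110 (12 bits)
  7 -> 11111110 (8 bits)
Total length = 11 + 12 + 8 = 31 bits.

Unary([10, 11, 7]) = 1111111111011111111111011111110 (31 bits)


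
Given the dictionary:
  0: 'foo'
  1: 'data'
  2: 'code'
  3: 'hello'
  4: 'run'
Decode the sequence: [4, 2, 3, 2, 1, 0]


Look up each index in the dictionary:
  4 -> 'run'
  2 -> 'code'
  3 -> 'hello'
  2 -> 'code'
  1 -> 'data'
  0 -> 'foo'

Decoded: "run code hello code data foo"


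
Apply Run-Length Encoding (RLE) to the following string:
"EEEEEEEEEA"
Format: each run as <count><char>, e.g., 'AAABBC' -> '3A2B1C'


Scanning runs left to right:
  i=0: run of 'E' x 9 -> '9E'
  i=9: run of 'A' x 1 -> '1A'

RLE = 9E1A


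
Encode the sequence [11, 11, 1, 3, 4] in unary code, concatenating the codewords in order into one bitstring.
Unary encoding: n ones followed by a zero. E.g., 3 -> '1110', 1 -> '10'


Encode each number as n ones followed by a terminating 0:
  11 -> 111111111110 (12 bits)
  11 -> 111111111110 (12 bits)
  1 -> 10 (2 bits)
  3 -> 1110 (4 bits)
  4 -> 11110 (5 bits)
Total length = 12 + 12 + 2 + 4 + 5 = 35 bits.

Unary([11, 11, 1, 3, 4]) = 11111111111011111111111010111011110 (35 bits)


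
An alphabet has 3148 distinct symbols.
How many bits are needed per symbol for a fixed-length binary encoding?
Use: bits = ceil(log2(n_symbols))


log2(3148) = 11.6202
Bracket: 2^11 = 2048 < 3148 <= 2^12 = 4096
So ceil(log2(3148)) = 12

bits = ceil(log2(3148)) = ceil(11.6202) = 12 bits


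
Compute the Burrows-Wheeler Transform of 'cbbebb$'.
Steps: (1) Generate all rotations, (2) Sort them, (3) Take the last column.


Rotations (sorted):
  0: $cbbebb -> last char: b
  1: b$cbbeb -> last char: b
  2: bb$cbbe -> last char: e
  3: bbebb$c -> last char: c
  4: bebb$cb -> last char: b
  5: cbbebb$ -> last char: $
  6: ebb$cbb -> last char: b


BWT = bbecb$b


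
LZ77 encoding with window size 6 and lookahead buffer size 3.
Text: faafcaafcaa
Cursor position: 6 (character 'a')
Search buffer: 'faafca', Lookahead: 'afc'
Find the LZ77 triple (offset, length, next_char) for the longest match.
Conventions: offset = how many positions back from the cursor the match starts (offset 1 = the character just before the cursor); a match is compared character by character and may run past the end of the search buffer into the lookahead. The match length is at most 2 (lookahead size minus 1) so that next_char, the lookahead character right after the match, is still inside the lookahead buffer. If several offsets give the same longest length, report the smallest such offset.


Try each offset into the search buffer:
  offset=1 (pos 5, char 'a'): match length 1
  offset=2 (pos 4, char 'c'): match length 0
  offset=3 (pos 3, char 'f'): match length 0
  offset=4 (pos 2, char 'a'): match length 2
  offset=5 (pos 1, char 'a'): match length 1
  offset=6 (pos 0, char 'f'): match length 0
Longest match has length 2 at offset 4.
next_char = character at position 6 + 2 = 8 -> 'c'

Best match: offset=4, length=2 (matching 'af' starting at position 2)
LZ77 triple: (4, 2, 'c')


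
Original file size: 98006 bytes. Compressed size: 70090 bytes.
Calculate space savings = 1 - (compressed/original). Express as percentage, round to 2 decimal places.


ratio = compressed/original = 70090/98006 = 0.71516
savings = 1 - ratio = 1 - 0.71516 = 0.28484
as a percentage: 0.28484 * 100 = 28.48%

Space savings = 1 - 70090/98006 = 28.48%


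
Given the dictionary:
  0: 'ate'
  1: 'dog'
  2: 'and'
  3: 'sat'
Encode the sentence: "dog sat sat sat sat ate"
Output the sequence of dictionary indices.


Look up each word in the dictionary:
  'dog' -> 1
  'sat' -> 3
  'sat' -> 3
  'sat' -> 3
  'sat' -> 3
  'ate' -> 0

Encoded: [1, 3, 3, 3, 3, 0]


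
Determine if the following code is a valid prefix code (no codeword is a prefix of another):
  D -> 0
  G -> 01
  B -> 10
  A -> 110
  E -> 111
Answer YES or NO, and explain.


Checking each pair (does one codeword prefix another?):
  D='0' vs G='01': prefix -- VIOLATION

NO -- this is NOT a valid prefix code. D (0) is a prefix of G (01).


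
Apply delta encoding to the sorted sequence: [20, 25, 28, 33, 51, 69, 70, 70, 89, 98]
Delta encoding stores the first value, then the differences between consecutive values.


First value: 20
Deltas:
  25 - 20 = 5
  28 - 25 = 3
  33 - 28 = 5
  51 - 33 = 18
  69 - 51 = 18
  70 - 69 = 1
  70 - 70 = 0
  89 - 70 = 19
  98 - 89 = 9


Delta encoded: [20, 5, 3, 5, 18, 18, 1, 0, 19, 9]


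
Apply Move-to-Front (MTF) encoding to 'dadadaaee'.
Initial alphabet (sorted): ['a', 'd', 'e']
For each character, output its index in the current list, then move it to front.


MTF encoding:
'd': index 1 in ['a', 'd', 'e'] -> ['d', 'a', 'e']
'a': index 1 in ['d', 'a', 'e'] -> ['a', 'd', 'e']
'd': index 1 in ['a', 'd', 'e'] -> ['d', 'a', 'e']
'a': index 1 in ['d', 'a', 'e'] -> ['a', 'd', 'e']
'd': index 1 in ['a', 'd', 'e'] -> ['d', 'a', 'e']
'a': index 1 in ['d', 'a', 'e'] -> ['a', 'd', 'e']
'a': index 0 in ['a', 'd', 'e'] -> ['a', 'd', 'e']
'e': index 2 in ['a', 'd', 'e'] -> ['e', 'a', 'd']
'e': index 0 in ['e', 'a', 'd'] -> ['e', 'a', 'd']


Output: [1, 1, 1, 1, 1, 1, 0, 2, 0]


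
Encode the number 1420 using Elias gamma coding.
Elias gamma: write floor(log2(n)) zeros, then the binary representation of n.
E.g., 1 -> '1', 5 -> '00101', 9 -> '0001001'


num_bits = floor(log2(1420)) + 1 = 11
leading_zeros = num_bits - 1 = 10
binary(1420) = 10110001100

Elias gamma(1420) = '0000000000' + '10110001100' = 000000000010110001100 (21 bits)


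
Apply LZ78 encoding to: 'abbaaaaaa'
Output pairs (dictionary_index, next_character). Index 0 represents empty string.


LZ78 encoding steps:
Dictionary: {0: ''}
Step 1: w='' (idx 0), next='a' -> output (0, 'a'), add 'a' as idx 1
Step 2: w='' (idx 0), next='b' -> output (0, 'b'), add 'b' as idx 2
Step 3: w='b' (idx 2), next='a' -> output (2, 'a'), add 'ba' as idx 3
Step 4: w='a' (idx 1), next='a' -> output (1, 'a'), add 'aa' as idx 4
Step 5: w='aa' (idx 4), next='a' -> output (4, 'a'), add 'aaa' as idx 5


Encoded: [(0, 'a'), (0, 'b'), (2, 'a'), (1, 'a'), (4, 'a')]


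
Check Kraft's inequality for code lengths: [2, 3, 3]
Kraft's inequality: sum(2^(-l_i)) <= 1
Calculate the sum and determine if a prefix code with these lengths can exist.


Sum = 2^(-2) + 2^(-3) + 2^(-3)
    = 0.25 + 0.125 + 0.125
    = 4/8 = 0.5
Since 0.5 <= 1, Kraft's inequality IS satisfied.
A prefix code with these lengths CAN exist.

Kraft sum = 0.5. Satisfied.


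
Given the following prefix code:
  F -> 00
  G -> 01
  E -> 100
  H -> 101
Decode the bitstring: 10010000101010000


Decoding step by step:
Bits 100 -> E
Bits 100 -> E
Bits 00 -> F
Bits 101 -> H
Bits 01 -> G
Bits 00 -> F
Bits 00 -> F


Decoded message: EEFHGFF


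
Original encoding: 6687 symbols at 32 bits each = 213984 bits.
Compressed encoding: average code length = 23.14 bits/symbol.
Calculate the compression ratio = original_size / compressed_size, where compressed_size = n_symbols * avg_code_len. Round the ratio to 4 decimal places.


original_size = n_symbols * orig_bits = 6687 * 32 = 213984 bits
compressed_size = n_symbols * avg_code_len = 6687 * 23.14 = 154737.18 bits
ratio = original_size / compressed_size = 213984 / 154737.18 = 1.3829

Compression ratio = 1.3829


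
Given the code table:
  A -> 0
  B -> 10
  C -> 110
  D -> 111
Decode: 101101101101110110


Decoding:
10 -> B
110 -> C
110 -> C
110 -> C
111 -> D
0 -> A
110 -> C


Result: BCCCDAC


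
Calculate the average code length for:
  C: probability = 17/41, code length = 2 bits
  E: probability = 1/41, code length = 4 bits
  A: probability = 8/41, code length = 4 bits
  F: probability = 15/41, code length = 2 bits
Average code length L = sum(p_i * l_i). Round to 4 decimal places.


Weighted contributions p_i * l_i:
  C: (17/41) * 2 = 34/41
  E: (1/41) * 4 = 4/41
  A: (8/41) * 4 = 32/41
  F: (15/41) * 2 = 30/41
Sum = (34 + 4 + 32 + 30)/41 = 100/41

L = 100/41 = 2.4390 bits/symbol


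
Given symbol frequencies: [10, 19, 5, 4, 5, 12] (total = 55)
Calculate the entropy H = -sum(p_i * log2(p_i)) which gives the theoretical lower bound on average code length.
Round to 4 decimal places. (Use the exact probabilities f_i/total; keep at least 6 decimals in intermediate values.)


Per-symbol terms -p_i * log2(p_i) with p_i = f_i/55:
  p = 10/55 = 0.181818: log2(p) = -2.459432, -p*log2(p) = 0.447169
  p = 19/55 = 0.345455: log2(p) = -1.533432, -p*log2(p) = 0.529731
  p = 5/55 = 0.090909: log2(p) = -3.459432, -p*log2(p) = 0.314494
  p = 4/55 = 0.072727: log2(p) = -3.781360, -p*log2(p) = 0.275008
  p = 5/55 = 0.090909: log2(p) = -3.459432, -p*log2(p) = 0.314494
  p = 12/55 = 0.218182: log2(p) = -2.196397, -p*log2(p) = 0.479214
H = 0.447169 + 0.529731 + 0.314494 + 0.275008 + 0.314494 + 0.479214 = 2.360110

H = 2.3601 bits/symbol


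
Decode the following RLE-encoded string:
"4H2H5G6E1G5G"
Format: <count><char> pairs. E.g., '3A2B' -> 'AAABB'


Expanding each <count><char> pair:
  4H -> 'HHHH'
  2H -> 'HH'
  5G -> 'GGGGG'
  6E -> 'EEEEEE'
  1G -> 'G'
  5G -> 'GGGGG'

Decoded = HHHHHHGGGGGEEEEEEGGGGGG


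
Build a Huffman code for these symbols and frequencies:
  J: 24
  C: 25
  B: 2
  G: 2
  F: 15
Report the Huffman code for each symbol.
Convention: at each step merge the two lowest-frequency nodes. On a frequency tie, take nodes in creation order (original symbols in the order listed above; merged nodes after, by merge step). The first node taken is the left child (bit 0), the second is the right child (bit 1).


Huffman tree construction:
Step 1: Merge B(2) + G(2) = 4
Step 2: Merge (B+G)(4) + F(15) = 19
Step 3: Merge ((B+G)+F)(19) + J(24) = 43
Step 4: Merge C(25) + (((B+G)+F)+J)(43) = 68
Read each symbol's code off the tree from the root (left child = 0, right child = 1).

Codes:
  J: 11 (length 2)
  C: 0 (length 1)
  B: 1000 (length 4)
  G: 1001 (length 4)
  F: 101 (length 3)
Average code length: 134/68 = 1.9706 bits/symbol


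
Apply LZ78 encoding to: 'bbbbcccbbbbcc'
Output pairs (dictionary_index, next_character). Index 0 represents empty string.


LZ78 encoding steps:
Dictionary: {0: ''}
Step 1: w='' (idx 0), next='b' -> output (0, 'b'), add 'b' as idx 1
Step 2: w='b' (idx 1), next='b' -> output (1, 'b'), add 'bb' as idx 2
Step 3: w='b' (idx 1), next='c' -> output (1, 'c'), add 'bc' as idx 3
Step 4: w='' (idx 0), next='c' -> output (0, 'c'), add 'c' as idx 4
Step 5: w='c' (idx 4), next='b' -> output (4, 'b'), add 'cb' as idx 5
Step 6: w='bb' (idx 2), next='b' -> output (2, 'b'), add 'bbb' as idx 6
Step 7: w='c' (idx 4), next='c' -> output (4, 'c'), add 'cc' as idx 7


Encoded: [(0, 'b'), (1, 'b'), (1, 'c'), (0, 'c'), (4, 'b'), (2, 'b'), (4, 'c')]
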